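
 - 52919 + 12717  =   - 40202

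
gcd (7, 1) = 1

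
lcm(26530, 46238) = 1618330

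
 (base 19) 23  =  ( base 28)1D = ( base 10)41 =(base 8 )51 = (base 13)32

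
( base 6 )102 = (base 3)1102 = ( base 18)22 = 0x26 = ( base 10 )38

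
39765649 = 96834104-57068455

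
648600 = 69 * 9400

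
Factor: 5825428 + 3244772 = 2^3*3^2*5^2*5039^1 =9070200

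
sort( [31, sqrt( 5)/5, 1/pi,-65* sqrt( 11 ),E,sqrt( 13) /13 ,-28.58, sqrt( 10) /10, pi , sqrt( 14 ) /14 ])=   [ - 65 * sqrt(11 ),  -  28.58,sqrt(14)/14 , sqrt( 13)/13, sqrt( 10 ) /10, 1/pi , sqrt( 5 ) /5,E, pi, 31] 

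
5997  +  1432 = 7429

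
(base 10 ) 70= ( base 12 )5a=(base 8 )106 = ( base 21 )37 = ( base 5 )240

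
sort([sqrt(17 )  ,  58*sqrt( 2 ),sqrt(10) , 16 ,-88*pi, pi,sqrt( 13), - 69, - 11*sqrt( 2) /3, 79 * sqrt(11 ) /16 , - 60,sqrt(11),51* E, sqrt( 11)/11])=[-88*pi,  -  69,-60 ,  -  11*sqrt(2)/3 , sqrt(11 ) /11,pi,sqrt(10 ), sqrt (11) , sqrt(13),sqrt( 17 ) , 16,79*sqrt ( 11 )/16,58 *sqrt(2 ), 51*E] 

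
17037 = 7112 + 9925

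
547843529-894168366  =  -346324837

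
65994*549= 36230706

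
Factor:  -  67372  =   - 2^2 * 16843^1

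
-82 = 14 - 96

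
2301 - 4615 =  - 2314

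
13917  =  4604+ 9313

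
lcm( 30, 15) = 30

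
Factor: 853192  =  2^3*106649^1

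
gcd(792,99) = 99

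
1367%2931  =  1367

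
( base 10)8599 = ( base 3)102210111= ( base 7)34033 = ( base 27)bld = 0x2197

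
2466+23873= 26339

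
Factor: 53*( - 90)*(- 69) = 2^1*3^3 * 5^1*23^1*53^1  =  329130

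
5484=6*914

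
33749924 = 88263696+-54513772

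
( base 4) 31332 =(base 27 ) 163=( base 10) 894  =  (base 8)1576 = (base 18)2dc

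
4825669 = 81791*59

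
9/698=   9/698 = 0.01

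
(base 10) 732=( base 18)24C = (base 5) 10412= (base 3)1000010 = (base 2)1011011100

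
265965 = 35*7599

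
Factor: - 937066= -2^1*13^1*23^1*1567^1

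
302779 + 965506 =1268285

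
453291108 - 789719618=  -  336428510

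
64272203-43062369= 21209834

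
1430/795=1 + 127/159 = 1.80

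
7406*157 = 1162742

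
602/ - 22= - 28+7/11 = - 27.36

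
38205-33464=4741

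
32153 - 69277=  - 37124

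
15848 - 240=15608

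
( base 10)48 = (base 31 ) 1h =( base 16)30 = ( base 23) 22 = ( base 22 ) 24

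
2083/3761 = 2083/3761 = 0.55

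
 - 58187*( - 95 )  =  5527765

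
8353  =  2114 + 6239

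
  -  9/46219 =-1 + 46210/46219 = -0.00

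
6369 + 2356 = 8725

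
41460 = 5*8292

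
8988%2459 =1611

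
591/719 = 591/719=0.82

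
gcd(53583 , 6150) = 3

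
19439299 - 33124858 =-13685559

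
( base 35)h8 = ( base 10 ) 603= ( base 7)1521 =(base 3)211100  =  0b1001011011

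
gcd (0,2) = 2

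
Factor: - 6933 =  - 3^1*2311^1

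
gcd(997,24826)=1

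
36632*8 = 293056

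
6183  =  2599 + 3584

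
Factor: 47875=5^3*383^1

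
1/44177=1/44177 = 0.00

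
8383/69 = 8383/69 = 121.49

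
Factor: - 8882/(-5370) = 4441/2685 =3^( -1) * 5^( - 1)*179^( - 1 )*4441^1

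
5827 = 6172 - 345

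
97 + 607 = 704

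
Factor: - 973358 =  - 2^1 *486679^1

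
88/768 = 11/96 = 0.11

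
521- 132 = 389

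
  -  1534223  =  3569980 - 5104203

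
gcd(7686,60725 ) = 7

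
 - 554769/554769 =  - 1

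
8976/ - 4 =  - 2244 + 0/1 = - 2244.00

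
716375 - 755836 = - 39461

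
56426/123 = 56426/123=458.75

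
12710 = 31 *410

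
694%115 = 4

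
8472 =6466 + 2006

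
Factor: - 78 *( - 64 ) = 4992 = 2^7 * 3^1*13^1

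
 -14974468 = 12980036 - 27954504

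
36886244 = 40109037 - 3222793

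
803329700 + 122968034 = 926297734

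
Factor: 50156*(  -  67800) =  - 2^5*3^1*5^2 * 113^1*12539^1 = - 3400576800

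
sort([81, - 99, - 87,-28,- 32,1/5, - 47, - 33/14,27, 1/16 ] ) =[ - 99, -87, -47,-32,-28,  -  33/14,  1/16,1/5,  27,81 ]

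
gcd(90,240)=30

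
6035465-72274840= - 66239375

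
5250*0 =0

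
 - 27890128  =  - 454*61432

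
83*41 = 3403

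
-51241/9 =  -  5694 + 5/9= - 5693.44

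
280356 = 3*93452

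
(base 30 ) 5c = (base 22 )78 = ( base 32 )52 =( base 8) 242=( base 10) 162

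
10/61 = 10/61 = 0.16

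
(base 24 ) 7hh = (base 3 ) 20010002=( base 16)1169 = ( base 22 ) 94D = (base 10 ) 4457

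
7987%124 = 51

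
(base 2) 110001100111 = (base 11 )2427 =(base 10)3175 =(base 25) 520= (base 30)3fp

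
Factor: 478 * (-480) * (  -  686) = 157395840 = 2^7*3^1*5^1*7^3*239^1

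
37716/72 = 523 + 5/6 = 523.83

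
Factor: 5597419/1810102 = 2^( - 1)*7^( - 1 ) * 19^1 * 151^1 * 1951^1*129293^( - 1 )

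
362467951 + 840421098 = 1202889049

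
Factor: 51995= 5^1*10399^1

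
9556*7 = 66892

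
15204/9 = 1689 + 1/3 = 1689.33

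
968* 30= 29040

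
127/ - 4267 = -127/4267 = - 0.03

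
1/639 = 1/639  =  0.00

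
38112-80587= - 42475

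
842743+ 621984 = 1464727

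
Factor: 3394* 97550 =2^2* 5^2 * 1697^1*1951^1 = 331084700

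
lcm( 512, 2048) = 2048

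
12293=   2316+9977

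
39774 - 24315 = 15459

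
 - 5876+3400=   -  2476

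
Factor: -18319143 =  - 3^1*47^1*173^1*751^1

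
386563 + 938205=1324768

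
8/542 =4/271 = 0.01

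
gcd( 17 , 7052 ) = 1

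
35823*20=716460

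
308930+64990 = 373920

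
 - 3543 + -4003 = -7546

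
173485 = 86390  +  87095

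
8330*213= 1774290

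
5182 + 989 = 6171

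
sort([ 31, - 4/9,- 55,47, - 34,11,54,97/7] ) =[ - 55, - 34,  -  4/9 , 11,97/7,31 , 47, 54]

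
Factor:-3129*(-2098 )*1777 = 11665368834 = 2^1*3^1 * 7^1*149^1*1049^1 * 1777^1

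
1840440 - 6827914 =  - 4987474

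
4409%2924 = 1485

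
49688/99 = 49688/99 = 501.90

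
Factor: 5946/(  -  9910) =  -3/5 = - 3^1*5^(-1)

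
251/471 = 251/471 = 0.53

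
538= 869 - 331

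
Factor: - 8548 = -2^2*2137^1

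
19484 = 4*4871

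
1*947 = 947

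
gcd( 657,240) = 3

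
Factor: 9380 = 2^2*5^1*7^1 * 67^1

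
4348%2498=1850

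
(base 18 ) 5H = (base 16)6b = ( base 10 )107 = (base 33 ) 38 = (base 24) 4b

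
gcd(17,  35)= 1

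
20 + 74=94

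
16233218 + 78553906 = 94787124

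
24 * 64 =1536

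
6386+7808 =14194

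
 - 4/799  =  - 1 + 795/799 = - 0.01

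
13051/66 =197 + 49/66 = 197.74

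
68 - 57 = 11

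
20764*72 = 1495008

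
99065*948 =93913620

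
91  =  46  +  45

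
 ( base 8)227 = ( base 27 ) 5g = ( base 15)A1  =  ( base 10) 151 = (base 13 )b8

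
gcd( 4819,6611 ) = 1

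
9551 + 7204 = 16755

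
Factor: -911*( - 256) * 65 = 2^8*5^1 * 13^1*911^1=15159040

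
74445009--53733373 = 128178382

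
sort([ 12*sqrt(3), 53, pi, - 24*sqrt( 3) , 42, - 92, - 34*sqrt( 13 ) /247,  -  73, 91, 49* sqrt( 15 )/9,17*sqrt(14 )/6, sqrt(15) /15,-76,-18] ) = [- 92, - 76, - 73, - 24*sqrt( 3 ) ,  -  18, - 34*sqrt( 13)/247,sqrt( 15) /15,pi, 17*sqrt(14) /6, 12 * sqrt( 3), 49 * sqrt( 15) /9,42, 53, 91] 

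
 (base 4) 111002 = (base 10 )1346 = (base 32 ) 1a2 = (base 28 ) 1K2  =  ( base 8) 2502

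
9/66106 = 9/66106 = 0.00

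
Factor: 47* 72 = 3384 = 2^3 *3^2*47^1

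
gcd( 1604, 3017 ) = 1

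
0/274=0 = 0.00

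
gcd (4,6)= 2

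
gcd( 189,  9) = 9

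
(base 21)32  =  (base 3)2102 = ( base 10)65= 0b1000001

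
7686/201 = 2562/67  =  38.24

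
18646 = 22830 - 4184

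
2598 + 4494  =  7092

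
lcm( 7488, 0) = 0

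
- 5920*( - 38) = 224960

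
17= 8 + 9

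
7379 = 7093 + 286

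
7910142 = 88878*89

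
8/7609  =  8/7609 =0.00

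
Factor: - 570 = - 2^1*3^1*5^1*19^1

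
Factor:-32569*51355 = - 5^1 * 10271^1*32569^1 =- 1672580995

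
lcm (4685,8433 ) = 42165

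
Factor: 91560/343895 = 168/631  =  2^3*3^1* 7^1*631^( - 1)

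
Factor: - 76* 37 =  - 2812 =- 2^2*19^1*37^1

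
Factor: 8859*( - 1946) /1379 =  - 2^1*3^1*139^1*197^(-1)*2953^1 = - 2462802/197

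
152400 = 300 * 508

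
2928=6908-3980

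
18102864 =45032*402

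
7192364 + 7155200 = 14347564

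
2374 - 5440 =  - 3066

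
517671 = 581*891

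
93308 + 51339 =144647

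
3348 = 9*372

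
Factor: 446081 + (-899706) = -5^3*19^1*191^1 = -  453625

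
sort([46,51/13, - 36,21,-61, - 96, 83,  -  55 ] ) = [ - 96, - 61, - 55,-36, 51/13,21,46,83 ] 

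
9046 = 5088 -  - 3958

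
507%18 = 3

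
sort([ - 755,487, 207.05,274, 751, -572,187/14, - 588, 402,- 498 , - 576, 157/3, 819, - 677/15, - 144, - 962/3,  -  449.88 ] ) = [ - 755, - 588,-576,  -  572, - 498,-449.88, - 962/3,- 144, - 677/15,  187/14, 157/3, 207.05,274, 402,487,751,819] 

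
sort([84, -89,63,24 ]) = [-89,24,63, 84 ] 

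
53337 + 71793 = 125130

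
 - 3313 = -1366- 1947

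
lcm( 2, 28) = 28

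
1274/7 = 182 = 182.00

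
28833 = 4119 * 7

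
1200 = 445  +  755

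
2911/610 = 2911/610  =  4.77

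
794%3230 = 794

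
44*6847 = 301268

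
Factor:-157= - 157^1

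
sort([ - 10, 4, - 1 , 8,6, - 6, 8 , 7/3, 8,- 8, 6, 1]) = [ - 10,  -  8,-6, - 1,1, 7/3, 4,6,6,8 , 8, 8 ] 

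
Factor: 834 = 2^1*3^1 * 139^1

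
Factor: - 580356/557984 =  - 441/424 = - 2^( - 3) * 3^2*7^2*53^(-1 )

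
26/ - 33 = -26/33  =  -0.79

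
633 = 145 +488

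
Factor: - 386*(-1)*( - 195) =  - 75270=- 2^1*3^1 * 5^1*13^1*193^1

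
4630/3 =1543 + 1/3 = 1543.33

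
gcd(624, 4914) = 78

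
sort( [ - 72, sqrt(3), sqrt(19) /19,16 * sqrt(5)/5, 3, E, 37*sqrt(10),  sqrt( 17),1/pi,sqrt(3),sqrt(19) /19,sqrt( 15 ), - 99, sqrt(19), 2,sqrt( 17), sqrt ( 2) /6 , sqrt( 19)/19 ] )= [ - 99, - 72, sqrt(19) /19, sqrt(19)/19, sqrt(19) /19,sqrt(2) /6,1/pi, sqrt(3 ),sqrt(3), 2 , E , 3, sqrt(15), sqrt(17), sqrt (17 ),sqrt ( 19),16*sqrt(5)/5, 37 * sqrt(10) ]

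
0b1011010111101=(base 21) D44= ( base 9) 7877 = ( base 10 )5821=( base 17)1327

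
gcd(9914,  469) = 1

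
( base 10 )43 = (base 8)53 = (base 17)29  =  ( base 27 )1g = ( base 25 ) 1I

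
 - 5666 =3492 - 9158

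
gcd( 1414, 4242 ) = 1414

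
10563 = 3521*3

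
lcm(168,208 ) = 4368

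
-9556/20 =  - 478 + 1/5 = - 477.80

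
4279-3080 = 1199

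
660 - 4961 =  - 4301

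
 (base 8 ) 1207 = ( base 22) 179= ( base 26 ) ON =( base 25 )10m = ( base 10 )647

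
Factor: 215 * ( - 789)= - 169635 = -3^1*5^1*43^1*263^1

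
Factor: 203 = 7^1*29^1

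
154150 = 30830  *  5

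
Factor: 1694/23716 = 1/14 = 2^( - 1)*7^ (- 1 ) 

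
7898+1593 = 9491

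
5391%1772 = 75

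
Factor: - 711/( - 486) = 79/54 = 2^ ( - 1) * 3^ ( - 3)*79^1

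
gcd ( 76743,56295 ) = 9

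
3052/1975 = 1+1077/1975 = 1.55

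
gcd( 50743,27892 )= 1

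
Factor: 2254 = 2^1*7^2*23^1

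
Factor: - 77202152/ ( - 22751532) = 2^1*3^( - 2) * 31^1*311299^1*631987^( - 1 ) = 19300538/5687883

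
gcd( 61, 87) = 1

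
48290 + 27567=75857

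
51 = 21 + 30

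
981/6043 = 981/6043= 0.16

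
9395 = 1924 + 7471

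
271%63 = 19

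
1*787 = 787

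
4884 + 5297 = 10181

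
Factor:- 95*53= - 5^1*19^1 * 53^1=- 5035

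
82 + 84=166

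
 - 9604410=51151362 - 60755772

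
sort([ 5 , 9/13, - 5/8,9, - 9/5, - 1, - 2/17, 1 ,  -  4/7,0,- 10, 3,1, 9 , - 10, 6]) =[ - 10, - 10, - 9/5, - 1, - 5/8, - 4/7, - 2/17 , 0, 9/13, 1, 1, 3,5,6, 9, 9]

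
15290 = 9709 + 5581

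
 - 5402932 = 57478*(-94)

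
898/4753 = 898/4753 = 0.19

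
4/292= 1/73 = 0.01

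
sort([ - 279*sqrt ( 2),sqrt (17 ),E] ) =[ - 279*sqrt ( 2),  E,sqrt( 17) ] 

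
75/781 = 75/781 = 0.10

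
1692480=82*20640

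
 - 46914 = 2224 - 49138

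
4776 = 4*1194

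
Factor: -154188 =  - 2^2*3^2*4283^1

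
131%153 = 131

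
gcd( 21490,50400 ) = 70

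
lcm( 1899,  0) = 0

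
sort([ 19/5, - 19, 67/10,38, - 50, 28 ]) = [  -  50, - 19,19/5 , 67/10,28, 38]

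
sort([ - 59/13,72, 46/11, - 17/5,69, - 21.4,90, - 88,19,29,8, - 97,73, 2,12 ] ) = [ - 97, - 88, - 21.4 , - 59/13 , - 17/5, 2,46/11, 8,12,19 , 29,69,72,73,  90]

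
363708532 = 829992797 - 466284265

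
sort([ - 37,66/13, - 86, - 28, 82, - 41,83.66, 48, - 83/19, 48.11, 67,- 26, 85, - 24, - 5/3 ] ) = [ - 86, - 41,-37, - 28, - 26, - 24, - 83/19,-5/3, 66/13 , 48, 48.11, 67,82, 83.66, 85]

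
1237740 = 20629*60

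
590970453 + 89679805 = 680650258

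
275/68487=275/68487 = 0.00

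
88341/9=9815  +  2/3 = 9815.67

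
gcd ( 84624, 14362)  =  86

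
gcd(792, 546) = 6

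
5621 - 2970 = 2651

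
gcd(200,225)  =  25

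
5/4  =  1 + 1/4 = 1.25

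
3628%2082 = 1546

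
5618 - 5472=146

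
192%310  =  192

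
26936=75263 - 48327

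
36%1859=36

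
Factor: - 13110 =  -2^1*3^1*5^1*19^1*23^1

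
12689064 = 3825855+8863209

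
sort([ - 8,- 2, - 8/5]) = [-8, - 2, - 8/5]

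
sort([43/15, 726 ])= [43/15, 726 ]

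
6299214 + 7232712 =13531926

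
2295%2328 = 2295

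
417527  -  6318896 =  - 5901369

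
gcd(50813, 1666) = 833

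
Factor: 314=2^1*157^1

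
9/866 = 9/866  =  0.01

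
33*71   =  2343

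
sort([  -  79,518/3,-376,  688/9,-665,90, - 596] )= [ - 665, - 596, - 376,  -  79,688/9 , 90, 518/3 ] 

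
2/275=2/275 = 0.01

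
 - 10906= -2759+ - 8147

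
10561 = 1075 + 9486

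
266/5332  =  133/2666 = 0.05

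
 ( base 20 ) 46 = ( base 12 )72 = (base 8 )126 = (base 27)35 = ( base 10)86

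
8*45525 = 364200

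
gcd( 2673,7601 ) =11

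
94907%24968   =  20003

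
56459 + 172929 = 229388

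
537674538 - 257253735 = 280420803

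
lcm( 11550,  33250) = 1097250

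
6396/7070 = 3198/3535=0.90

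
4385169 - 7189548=- 2804379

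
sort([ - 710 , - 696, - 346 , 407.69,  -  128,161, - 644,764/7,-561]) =[ - 710,-696, - 644, - 561, - 346, - 128,764/7 , 161, 407.69]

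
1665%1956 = 1665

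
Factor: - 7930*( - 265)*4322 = 2^2*5^2*13^1*53^1*61^1*2161^1 = 9082466900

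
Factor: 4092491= 13^1*314807^1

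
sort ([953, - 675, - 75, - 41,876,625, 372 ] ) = [ - 675,-75, - 41, 372, 625,876, 953 ] 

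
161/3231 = 161/3231= 0.05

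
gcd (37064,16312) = 8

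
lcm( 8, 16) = 16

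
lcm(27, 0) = 0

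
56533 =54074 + 2459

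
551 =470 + 81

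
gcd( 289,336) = 1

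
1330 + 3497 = 4827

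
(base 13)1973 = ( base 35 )33W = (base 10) 3812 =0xee4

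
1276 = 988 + 288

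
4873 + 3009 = 7882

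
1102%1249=1102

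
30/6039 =10/2013 = 0.00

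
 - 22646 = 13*(-1742)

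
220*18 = 3960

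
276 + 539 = 815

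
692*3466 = 2398472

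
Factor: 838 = 2^1*419^1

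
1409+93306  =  94715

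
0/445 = 0= 0.00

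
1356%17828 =1356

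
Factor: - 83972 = - 2^2*7^1 * 2999^1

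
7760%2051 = 1607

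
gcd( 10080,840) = 840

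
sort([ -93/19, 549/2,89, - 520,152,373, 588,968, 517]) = [ - 520, - 93/19, 89, 152,  549/2,373 , 517, 588,968 ] 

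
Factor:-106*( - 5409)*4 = 2^3 *3^2*53^1*601^1 = 2293416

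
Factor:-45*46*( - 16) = 2^5*3^2*5^1*23^1 = 33120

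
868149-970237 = - 102088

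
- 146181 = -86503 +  - 59678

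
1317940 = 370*3562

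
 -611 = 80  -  691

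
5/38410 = 1/7682 = 0.00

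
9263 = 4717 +4546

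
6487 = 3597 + 2890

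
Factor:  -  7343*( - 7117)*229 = 7^1*11^1*229^1*647^1* 1049^1 = 11967569999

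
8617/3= 2872 + 1/3 = 2872.33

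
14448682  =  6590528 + 7858154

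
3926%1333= 1260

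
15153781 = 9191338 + 5962443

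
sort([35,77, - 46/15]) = [-46/15,35, 77]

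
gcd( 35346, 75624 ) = 822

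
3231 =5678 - 2447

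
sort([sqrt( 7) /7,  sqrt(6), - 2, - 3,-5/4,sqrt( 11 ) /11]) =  [ - 3, - 2,  -  5/4,sqrt (11) /11,sqrt(7)/7, sqrt( 6) ] 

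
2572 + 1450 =4022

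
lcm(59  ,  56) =3304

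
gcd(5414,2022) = 2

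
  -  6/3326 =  - 1 + 1660/1663 = - 0.00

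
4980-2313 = 2667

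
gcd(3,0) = 3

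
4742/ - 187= - 4742/187 = - 25.36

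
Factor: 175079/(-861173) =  - 113^(-1)*7621^( - 1)*175079^1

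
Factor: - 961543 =- 11^1*61^1 * 1433^1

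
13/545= 13/545=0.02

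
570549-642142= - 71593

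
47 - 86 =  - 39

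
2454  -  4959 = -2505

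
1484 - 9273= - 7789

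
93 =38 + 55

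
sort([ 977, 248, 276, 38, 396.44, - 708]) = [ - 708, 38,248, 276,396.44,977]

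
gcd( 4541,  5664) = 1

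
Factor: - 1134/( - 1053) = 14/13 = 2^1*7^1*13^(  -  1)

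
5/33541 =5/33541= 0.00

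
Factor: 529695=3^2 * 5^1*79^1*149^1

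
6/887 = 6/887 = 0.01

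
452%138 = 38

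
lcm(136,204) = 408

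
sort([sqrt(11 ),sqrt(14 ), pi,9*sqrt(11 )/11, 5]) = [ 9 * sqrt( 11) /11, pi, sqrt(11),sqrt(14),5] 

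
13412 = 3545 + 9867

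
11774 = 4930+6844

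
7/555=7/555= 0.01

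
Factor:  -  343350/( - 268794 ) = 175/137 = 5^2*7^1* 137^( - 1)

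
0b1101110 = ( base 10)110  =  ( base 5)420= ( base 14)7C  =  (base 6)302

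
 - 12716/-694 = 18 + 112/347 = 18.32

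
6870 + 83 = 6953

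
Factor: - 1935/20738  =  -2^( - 1)*3^2*  5^1*43^1 * 10369^ ( - 1)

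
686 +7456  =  8142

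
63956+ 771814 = 835770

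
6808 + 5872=12680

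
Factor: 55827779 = 7^1*17^1*469141^1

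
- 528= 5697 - 6225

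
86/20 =4+ 3/10 = 4.30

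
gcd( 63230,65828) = 2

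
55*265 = 14575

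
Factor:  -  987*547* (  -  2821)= 3^1*7^2*13^1*31^1*47^1*547^1 = 1523026869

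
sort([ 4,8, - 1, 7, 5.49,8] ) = [ - 1, 4,  5.49, 7,8,  8]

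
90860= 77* 1180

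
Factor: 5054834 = 2^1 *383^1*6599^1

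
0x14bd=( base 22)AL7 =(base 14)1d13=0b1010010111101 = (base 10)5309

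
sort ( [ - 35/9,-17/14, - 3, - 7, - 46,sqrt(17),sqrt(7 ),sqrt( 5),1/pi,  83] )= [ - 46, - 7, - 35/9 , - 3, - 17/14,1/pi,sqrt( 5), sqrt (7 ),  sqrt(17), 83]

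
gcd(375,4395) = 15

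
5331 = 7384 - 2053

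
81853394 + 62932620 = 144786014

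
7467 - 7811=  - 344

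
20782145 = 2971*6995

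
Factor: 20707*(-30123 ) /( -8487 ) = 23^( - 1 )*41^( - 1)*3347^1*20707^1 = 69306329/943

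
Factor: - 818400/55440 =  - 310/21 = - 2^1*3^( - 1) * 5^1 * 7^( - 1) *31^1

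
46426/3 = 15475 + 1/3 = 15475.33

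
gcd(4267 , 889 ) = 1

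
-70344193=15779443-86123636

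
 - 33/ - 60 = 11/20 = 0.55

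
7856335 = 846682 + 7009653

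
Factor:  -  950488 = - 2^3*7^1*11^1*1543^1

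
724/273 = 2 + 178/273  =  2.65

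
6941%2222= 275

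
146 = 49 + 97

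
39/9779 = 39/9779 = 0.00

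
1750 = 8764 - 7014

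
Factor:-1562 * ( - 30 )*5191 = 2^2*3^1*5^1 *11^1*29^1 * 71^1*179^1 = 243250260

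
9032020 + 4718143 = 13750163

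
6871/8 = 858 + 7/8 = 858.88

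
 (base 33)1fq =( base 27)25h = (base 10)1610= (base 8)3112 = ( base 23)310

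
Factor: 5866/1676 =2^(-1)*7^1 = 7/2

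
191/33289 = 191/33289=0.01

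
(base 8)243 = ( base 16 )A3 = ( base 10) 163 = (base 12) 117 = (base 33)4v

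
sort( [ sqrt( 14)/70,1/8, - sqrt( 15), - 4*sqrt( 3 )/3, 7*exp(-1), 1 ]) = [ - sqrt( 15), - 4*sqrt( 3) /3 , sqrt( 14 ) /70, 1/8, 1,7*exp (  -  1 ) ]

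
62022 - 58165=3857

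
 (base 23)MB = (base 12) 371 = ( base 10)517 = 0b1000000101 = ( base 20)15h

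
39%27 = 12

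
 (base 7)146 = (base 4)1103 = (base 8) 123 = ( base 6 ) 215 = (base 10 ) 83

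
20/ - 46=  - 1+13/23= - 0.43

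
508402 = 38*13379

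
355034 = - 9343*( - 38)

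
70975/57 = 70975/57 = 1245.18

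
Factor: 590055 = 3^1*5^1 * 139^1*283^1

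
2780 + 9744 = 12524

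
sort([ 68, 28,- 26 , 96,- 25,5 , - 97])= [ - 97,- 26, -25,  5,28,68,96 ] 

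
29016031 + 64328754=93344785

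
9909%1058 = 387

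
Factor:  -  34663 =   -  17^1*2039^1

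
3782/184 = 20  +  51/92 = 20.55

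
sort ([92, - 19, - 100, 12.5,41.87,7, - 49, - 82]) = [ - 100,-82, - 49, - 19,  7,12.5, 41.87, 92 ]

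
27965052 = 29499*948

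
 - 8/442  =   - 4/221= - 0.02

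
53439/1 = 53439=53439.00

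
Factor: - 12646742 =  - 2^1*17^1*19^1*19577^1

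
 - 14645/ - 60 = 244+1/12 = 244.08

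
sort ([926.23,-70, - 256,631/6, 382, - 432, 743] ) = [-432, -256,-70, 631/6,382, 743, 926.23] 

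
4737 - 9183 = -4446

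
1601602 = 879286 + 722316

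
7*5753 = 40271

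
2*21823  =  43646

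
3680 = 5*736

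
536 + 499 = 1035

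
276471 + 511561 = 788032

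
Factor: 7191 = 3^2 * 17^1 * 47^1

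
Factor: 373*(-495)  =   - 184635 = -  3^2 * 5^1*11^1*373^1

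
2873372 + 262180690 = 265054062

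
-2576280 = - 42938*60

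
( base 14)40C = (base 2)1100011100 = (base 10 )796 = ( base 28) 10c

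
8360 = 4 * 2090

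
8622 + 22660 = 31282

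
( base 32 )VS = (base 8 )1774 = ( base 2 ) 1111111100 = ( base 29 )165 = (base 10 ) 1020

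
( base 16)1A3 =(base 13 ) 263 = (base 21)jk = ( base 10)419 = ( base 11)351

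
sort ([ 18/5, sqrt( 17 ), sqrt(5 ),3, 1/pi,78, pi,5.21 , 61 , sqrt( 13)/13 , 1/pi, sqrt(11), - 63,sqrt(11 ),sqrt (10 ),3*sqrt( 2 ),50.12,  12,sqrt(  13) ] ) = [ - 63, sqrt (13)/13,1/pi, 1/pi,sqrt ( 5),3, pi, sqrt (10 ),sqrt(11 ), sqrt ( 11),18/5,sqrt( 13 ),sqrt( 17 ),3 * sqrt( 2 ),5.21, 12,50.12,  61,  78]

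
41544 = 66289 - 24745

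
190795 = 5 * 38159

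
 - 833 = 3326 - 4159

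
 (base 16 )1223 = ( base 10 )4643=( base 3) 20100222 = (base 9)6328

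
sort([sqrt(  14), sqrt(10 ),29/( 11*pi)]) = [29/(11*pi ),sqrt( 10),sqrt(14)] 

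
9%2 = 1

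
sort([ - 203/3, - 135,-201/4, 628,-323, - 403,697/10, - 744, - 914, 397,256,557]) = [  -  914,  -  744,-403, -323, - 135, - 203/3, - 201/4, 697/10,256,397,557,628] 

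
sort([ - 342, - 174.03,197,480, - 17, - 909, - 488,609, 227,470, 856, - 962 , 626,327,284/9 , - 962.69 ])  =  [  -  962.69,-962, - 909 , - 488, - 342,  -  174.03, - 17  ,  284/9,  197, 227,327, 470,480, 609,626,856] 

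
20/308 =5/77= 0.06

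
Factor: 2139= 3^1*23^1 * 31^1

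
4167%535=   422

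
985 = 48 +937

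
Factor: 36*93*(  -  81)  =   - 271188= - 2^2*3^7*31^1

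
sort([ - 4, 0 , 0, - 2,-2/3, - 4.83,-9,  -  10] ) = [ - 10 , - 9, - 4.83 ,-4, - 2, -2/3,0, 0] 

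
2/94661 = 2/94661 = 0.00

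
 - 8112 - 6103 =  - 14215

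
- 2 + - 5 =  - 7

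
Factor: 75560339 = 2129^1*35491^1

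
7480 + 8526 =16006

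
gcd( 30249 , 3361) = 3361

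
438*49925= 21867150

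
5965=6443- 478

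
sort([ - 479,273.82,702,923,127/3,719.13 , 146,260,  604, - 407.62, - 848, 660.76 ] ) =[ - 848, - 479,- 407.62,127/3,146, 260, 273.82,604, 660.76, 702,  719.13,923]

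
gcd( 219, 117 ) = 3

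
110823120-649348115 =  - 538524995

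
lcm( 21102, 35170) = 105510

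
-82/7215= - 82/7215=- 0.01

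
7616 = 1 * 7616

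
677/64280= 677/64280 = 0.01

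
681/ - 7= - 98 + 5/7 = - 97.29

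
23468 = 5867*4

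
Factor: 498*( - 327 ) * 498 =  - 81097308 = - 2^2*3^3*83^2*109^1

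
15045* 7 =105315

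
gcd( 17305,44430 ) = 5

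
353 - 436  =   -83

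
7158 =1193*6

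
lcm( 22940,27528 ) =137640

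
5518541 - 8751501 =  - 3232960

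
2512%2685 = 2512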